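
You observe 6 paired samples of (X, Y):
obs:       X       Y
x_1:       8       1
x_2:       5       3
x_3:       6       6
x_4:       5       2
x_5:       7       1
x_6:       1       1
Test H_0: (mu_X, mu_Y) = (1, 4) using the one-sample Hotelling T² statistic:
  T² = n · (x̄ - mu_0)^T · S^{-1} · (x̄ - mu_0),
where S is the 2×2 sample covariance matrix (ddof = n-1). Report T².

Step 1 — sample mean vector:
  mean(X) = (8 + 5 + 6 + 5 + 7 + 1) / 6 = 32/6 = 5.3333
  mean(Y) = (1 + 3 + 6 + 2 + 1 + 1) / 6 = 14/6 = 2.3333
  x̄ = (5.3333, 2.3333),  deviation x̄ - mu_0 = (5.3333, 2.3333) - (1, 4) = (4.3333, -1.6667).

Step 2 — sample covariance matrix, S[i,j] = (1/(n-1)) · Σ_k (x_{k,i} - mean_i) · (x_{k,j} - mean_j), divisor n-1 = 5:
  S[X,X] = ((2.6667)·(2.6667) + (-0.3333)·(-0.3333) + (0.6667)·(0.6667) + (-0.3333)·(-0.3333) + (1.6667)·(1.6667) + (-4.3333)·(-4.3333)) / 5 = 29.3333/5 = 5.8667
  S[X,Y] = ((2.6667)·(-1.3333) + (-0.3333)·(0.6667) + (0.6667)·(3.6667) + (-0.3333)·(-0.3333) + (1.6667)·(-1.3333) + (-4.3333)·(-1.3333)) / 5 = 2.3333/5 = 0.4667
  S[Y,Y] = ((-1.3333)·(-1.3333) + (0.6667)·(0.6667) + (3.6667)·(3.6667) + (-0.3333)·(-0.3333) + (-1.3333)·(-1.3333) + (-1.3333)·(-1.3333)) / 5 = 19.3333/5 = 3.8667
  S = [[5.8667, 0.4667],
 [0.4667, 3.8667]].

Step 3 — invert S. det(S) = 5.8667·3.8667 - (0.4667)² = 22.4667.
  S^{-1} = (1/det) · [[d, -b], [-b, a]] = [[0.1721, -0.0208],
 [-0.0208, 0.2611]].

Step 4 — quadratic form (x̄ - mu_0)^T · S^{-1} · (x̄ - mu_0):
  S^{-1} · (x̄ - mu_0) = (0.7804, -0.5252),
  (x̄ - mu_0)^T · [...] = (4.3333)·(0.7804) + (-1.6667)·(-0.5252) = 4.2572.

Step 5 — scale by n: T² = 6 · 4.2572 = 25.543.

T² ≈ 25.543


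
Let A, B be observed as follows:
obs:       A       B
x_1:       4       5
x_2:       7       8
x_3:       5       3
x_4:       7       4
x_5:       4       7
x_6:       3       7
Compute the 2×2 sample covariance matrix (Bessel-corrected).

Step 1 — column means:
  mean(A) = (4 + 7 + 5 + 7 + 4 + 3) / 6 = 30/6 = 5
  mean(B) = (5 + 8 + 3 + 4 + 7 + 7) / 6 = 34/6 = 5.6667

Step 2 — sample covariance S[i,j] = (1/(n-1)) · Σ_k (x_{k,i} - mean_i) · (x_{k,j} - mean_j), with n-1 = 5.
  S[A,A] = ((-1)·(-1) + (2)·(2) + (0)·(0) + (2)·(2) + (-1)·(-1) + (-2)·(-2)) / 5 = 14/5 = 2.8
  S[A,B] = ((-1)·(-0.6667) + (2)·(2.3333) + (0)·(-2.6667) + (2)·(-1.6667) + (-1)·(1.3333) + (-2)·(1.3333)) / 5 = -2/5 = -0.4
  S[B,B] = ((-0.6667)·(-0.6667) + (2.3333)·(2.3333) + (-2.6667)·(-2.6667) + (-1.6667)·(-1.6667) + (1.3333)·(1.3333) + (1.3333)·(1.3333)) / 5 = 19.3333/5 = 3.8667

S is symmetric (S[j,i] = S[i,j]). Assembling:

S = [[2.8, -0.4],
 [-0.4, 3.8667]]


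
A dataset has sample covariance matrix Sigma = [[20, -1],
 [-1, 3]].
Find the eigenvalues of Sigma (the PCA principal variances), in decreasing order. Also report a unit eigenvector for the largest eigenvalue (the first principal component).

Step 1 — characteristic polynomial of 2×2 Sigma:
  det(Sigma - λI) = λ² - trace · λ + det = 0.
  trace = 20 + 3 = 23, det = 20·3 - (-1)² = 59.
Step 2 — discriminant:
  Δ = trace² - 4·det = 529 - 236 = 293.
Step 3 — eigenvalues:
  λ = (trace ± √Δ)/2 = (23 ± 17.1172)/2,
  λ_1 = 20.0586,  λ_2 = 2.9414.

Step 4 — unit eigenvector for λ_1: solve (Sigma - λ_1 I)v = 0. First row:
  (20 - 20.0586)·v_x + (-1)·v_y = 0, i.e. (-0.0586)·v_x + (-1)·v_y = 0,
  so v ∝ (b, λ_1 - a) = (-1, 0.0586); multiply by -1 so the first entry is positive: u = (1, -0.0586).
  ||u|| = √((1)² + (-0.0586)²) = √(1.0034) ≈ 1.0017,
  v_1 = u/||u|| ≈ (0.9983, -0.0585) (||v_1|| = 1).

λ_1 = 20.0586,  λ_2 = 2.9414;  v_1 ≈ (0.9983, -0.0585)


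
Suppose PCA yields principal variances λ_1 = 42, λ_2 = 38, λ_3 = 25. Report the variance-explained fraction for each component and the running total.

Step 1 — total variance = trace(Sigma) = Σ λ_i = 42 + 38 + 25 = 105.

Step 2 — fraction explained by component i = λ_i / Σ λ:
  PC1: 42/105 = 0.4
  PC2: 38/105 = 0.3619
  PC3: 25/105 = 0.2381

Step 3 — cumulative fraction after k components = (λ_1 + ... + λ_k) / Σ λ:
  k = 1: 42/105 = 0.4
  k = 2: (42 + 38)/105 = 80/105 = 0.7619
  k = 3: (42 + 38 + 25)/105 = 105/105 = 1

Summary (fraction, with percent):

explained: PC1 0.4 (40%), PC2 0.3619 (36.19%), PC3 0.2381 (23.81%);  cumulative: 0.4, 0.7619, 1


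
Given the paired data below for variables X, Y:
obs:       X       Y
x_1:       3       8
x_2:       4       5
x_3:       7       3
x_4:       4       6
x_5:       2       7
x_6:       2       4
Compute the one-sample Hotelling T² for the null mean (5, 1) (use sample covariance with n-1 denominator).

Step 1 — sample mean vector:
  mean(X) = (3 + 4 + 7 + 4 + 2 + 2) / 6 = 22/6 = 3.6667
  mean(Y) = (8 + 5 + 3 + 6 + 7 + 4) / 6 = 33/6 = 5.5
  x̄ = (3.6667, 5.5),  deviation x̄ - mu_0 = (3.6667, 5.5) - (5, 1) = (-1.3333, 4.5).

Step 2 — sample covariance matrix, S[i,j] = (1/(n-1)) · Σ_k (x_{k,i} - mean_i) · (x_{k,j} - mean_j), divisor n-1 = 5:
  S[X,X] = ((-0.6667)·(-0.6667) + (0.3333)·(0.3333) + (3.3333)·(3.3333) + (0.3333)·(0.3333) + (-1.6667)·(-1.6667) + (-1.6667)·(-1.6667)) / 5 = 17.3333/5 = 3.4667
  S[X,Y] = ((-0.6667)·(2.5) + (0.3333)·(-0.5) + (3.3333)·(-2.5) + (0.3333)·(0.5) + (-1.6667)·(1.5) + (-1.6667)·(-1.5)) / 5 = -10/5 = -2
  S[Y,Y] = ((2.5)·(2.5) + (-0.5)·(-0.5) + (-2.5)·(-2.5) + (0.5)·(0.5) + (1.5)·(1.5) + (-1.5)·(-1.5)) / 5 = 17.5/5 = 3.5
  S = [[3.4667, -2],
 [-2, 3.5]].

Step 3 — invert S. det(S) = 3.4667·3.5 - (-2)² = 8.1333.
  S^{-1} = (1/det) · [[d, -b], [-b, a]] = [[0.4303, 0.2459],
 [0.2459, 0.4262]].

Step 4 — quadratic form (x̄ - mu_0)^T · S^{-1} · (x̄ - mu_0):
  S^{-1} · (x̄ - mu_0) = (0.5328, 1.5902),
  (x̄ - mu_0)^T · [...] = (-1.3333)·(0.5328) + (4.5)·(1.5902) = 6.4454.

Step 5 — scale by n: T² = 6 · 6.4454 = 38.6721.

T² ≈ 38.6721


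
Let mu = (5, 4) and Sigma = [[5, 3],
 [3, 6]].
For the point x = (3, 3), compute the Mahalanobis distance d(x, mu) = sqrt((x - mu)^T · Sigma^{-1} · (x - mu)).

Step 1 — centre the observation: (x - mu) = (-2, -1).

Step 2 — invert Sigma. det(Sigma) = 5·6 - (3)² = 21.
  Sigma^{-1} = (1/det) · [[d, -b], [-b, a]] = [[0.2857, -0.1429],
 [-0.1429, 0.2381]].

Step 3 — form the quadratic (x - mu)^T · Sigma^{-1} · (x - mu):
  Sigma^{-1} · (x - mu) = (-0.4286, 0.0476).
  (x - mu)^T · [Sigma^{-1} · (x - mu)] = (-2)·(-0.4286) + (-1)·(0.0476) = 0.8095.

Step 4 — take square root: d = √(0.8095) ≈ 0.8997.

d(x, mu) = √(0.8095) ≈ 0.8997


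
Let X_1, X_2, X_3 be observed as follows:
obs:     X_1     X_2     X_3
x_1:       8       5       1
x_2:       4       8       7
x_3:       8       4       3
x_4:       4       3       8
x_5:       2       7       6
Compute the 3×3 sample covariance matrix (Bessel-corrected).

Step 1 — column means:
  mean(X_1) = (8 + 4 + 8 + 4 + 2) / 5 = 26/5 = 5.2
  mean(X_2) = (5 + 8 + 4 + 3 + 7) / 5 = 27/5 = 5.4
  mean(X_3) = (1 + 7 + 3 + 8 + 6) / 5 = 25/5 = 5

Step 2 — sample covariance S[i,j] = (1/(n-1)) · Σ_k (x_{k,i} - mean_i) · (x_{k,j} - mean_j), with n-1 = 4.
  S[X_1,X_1] = ((2.8)·(2.8) + (-1.2)·(-1.2) + (2.8)·(2.8) + (-1.2)·(-1.2) + (-3.2)·(-3.2)) / 4 = 28.8/4 = 7.2
  S[X_1,X_2] = ((2.8)·(-0.4) + (-1.2)·(2.6) + (2.8)·(-1.4) + (-1.2)·(-2.4) + (-3.2)·(1.6)) / 4 = -10.4/4 = -2.6
  S[X_1,X_3] = ((2.8)·(-4) + (-1.2)·(2) + (2.8)·(-2) + (-1.2)·(3) + (-3.2)·(1)) / 4 = -26/4 = -6.5
  S[X_2,X_2] = ((-0.4)·(-0.4) + (2.6)·(2.6) + (-1.4)·(-1.4) + (-2.4)·(-2.4) + (1.6)·(1.6)) / 4 = 17.2/4 = 4.3
  S[X_2,X_3] = ((-0.4)·(-4) + (2.6)·(2) + (-1.4)·(-2) + (-2.4)·(3) + (1.6)·(1)) / 4 = 4/4 = 1
  S[X_3,X_3] = ((-4)·(-4) + (2)·(2) + (-2)·(-2) + (3)·(3) + (1)·(1)) / 4 = 34/4 = 8.5

S is symmetric (S[j,i] = S[i,j]). Assembling:

S = [[7.2, -2.6, -6.5],
 [-2.6, 4.3, 1],
 [-6.5, 1, 8.5]]


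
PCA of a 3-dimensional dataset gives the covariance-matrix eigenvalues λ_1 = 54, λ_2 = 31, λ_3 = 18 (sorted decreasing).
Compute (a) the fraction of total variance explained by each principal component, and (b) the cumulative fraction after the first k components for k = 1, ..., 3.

Step 1 — total variance = trace(Sigma) = Σ λ_i = 54 + 31 + 18 = 103.

Step 2 — fraction explained by component i = λ_i / Σ λ:
  PC1: 54/103 = 0.5243
  PC2: 31/103 = 0.301
  PC3: 18/103 = 0.1748

Step 3 — cumulative fraction after k components = (λ_1 + ... + λ_k) / Σ λ:
  k = 1: 54/103 = 0.5243
  k = 2: (54 + 31)/103 = 85/103 = 0.8252
  k = 3: (54 + 31 + 18)/103 = 103/103 = 1

Summary (fraction, with percent):

explained: PC1 0.5243 (52.43%), PC2 0.301 (30.1%), PC3 0.1748 (17.48%);  cumulative: 0.5243, 0.8252, 1


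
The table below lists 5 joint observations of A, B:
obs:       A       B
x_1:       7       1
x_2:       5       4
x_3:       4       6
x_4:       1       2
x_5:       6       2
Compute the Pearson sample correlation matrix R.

Step 1 — column means:
  mean(A) = (7 + 5 + 4 + 1 + 6) / 5 = 23/5 = 4.6
  mean(B) = (1 + 4 + 6 + 2 + 2) / 5 = 15/5 = 3

Step 2 — sample variances and covariances s[i,j] = (1/(n-1)) · Σ_k (x_{k,i} - mean_i) · (x_{k,j} - mean_j), with n-1 = 4:
  s[A,A] = ((2.4)·(2.4) + (0.4)·(0.4) + (-0.6)·(-0.6) + (-3.6)·(-3.6) + (1.4)·(1.4)) / 4 = 21.2/4 = 5.3
  s[A,B] = ((2.4)·(-2) + (0.4)·(1) + (-0.6)·(3) + (-3.6)·(-1) + (1.4)·(-1)) / 4 = -4/4 = -1
  s[B,B] = ((-2)·(-2) + (1)·(1) + (3)·(3) + (-1)·(-1) + (-1)·(-1)) / 4 = 16/4 = 4
  Sample standard deviations s_i = √(s[i,i]):
  s(A) = √(5.3) = 2.3022
  s(B) = √(4) = 2

Step 3 — r_{ij} = s_{ij} / (s_i · s_j):
  r[A,A] = 1 (diagonal).
  r[A,B] = -1 / (2.3022 · 2) = -1 / 4.6043 = -0.2172
  r[B,B] = 1 (diagonal).

R is symmetric with unit diagonal. Assembling:

R = [[1, -0.2172],
 [-0.2172, 1]]


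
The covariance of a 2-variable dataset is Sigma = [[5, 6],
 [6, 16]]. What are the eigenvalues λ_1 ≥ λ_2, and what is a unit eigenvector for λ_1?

Step 1 — characteristic polynomial of 2×2 Sigma:
  det(Sigma - λI) = λ² - trace · λ + det = 0.
  trace = 5 + 16 = 21, det = 5·16 - (6)² = 44.
Step 2 — discriminant:
  Δ = trace² - 4·det = 441 - 176 = 265.
Step 3 — eigenvalues:
  λ = (trace ± √Δ)/2 = (21 ± 16.2788)/2,
  λ_1 = 18.6394,  λ_2 = 2.3606.

Step 4 — unit eigenvector for λ_1: solve (Sigma - λ_1 I)v = 0. First row:
  (5 - 18.6394)·v_x + (6)·v_y = 0, i.e. (-13.6394)·v_x + (6)·v_y = 0,
  so v ∝ (b, λ_1 - a) = (6, 13.6394) = u.
  ||u|| = √((6)² + (13.6394)²) = √(222.0335) ≈ 14.9008,
  v_1 = u/||u|| ≈ (0.4027, 0.9153) (||v_1|| = 1).

λ_1 = 18.6394,  λ_2 = 2.3606;  v_1 ≈ (0.4027, 0.9153)


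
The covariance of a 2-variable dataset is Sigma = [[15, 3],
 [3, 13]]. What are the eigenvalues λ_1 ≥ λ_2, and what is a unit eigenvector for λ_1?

Step 1 — characteristic polynomial of 2×2 Sigma:
  det(Sigma - λI) = λ² - trace · λ + det = 0.
  trace = 15 + 13 = 28, det = 15·13 - (3)² = 186.
Step 2 — discriminant:
  Δ = trace² - 4·det = 784 - 744 = 40.
Step 3 — eigenvalues:
  λ = (trace ± √Δ)/2 = (28 ± 6.3246)/2,
  λ_1 = 17.1623,  λ_2 = 10.8377.

Step 4 — unit eigenvector for λ_1: solve (Sigma - λ_1 I)v = 0. First row:
  (15 - 17.1623)·v_x + (3)·v_y = 0, i.e. (-2.1623)·v_x + (3)·v_y = 0,
  so v ∝ (b, λ_1 - a) = (3, 2.1623) = u.
  ||u|| = √((3)² + (2.1623)²) = √(13.6754) ≈ 3.698,
  v_1 = u/||u|| ≈ (0.8112, 0.5847) (||v_1|| = 1).

λ_1 = 17.1623,  λ_2 = 10.8377;  v_1 ≈ (0.8112, 0.5847)


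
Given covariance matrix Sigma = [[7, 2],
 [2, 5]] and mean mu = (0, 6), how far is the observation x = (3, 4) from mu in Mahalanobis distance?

Step 1 — centre the observation: (x - mu) = (3, -2).

Step 2 — invert Sigma. det(Sigma) = 7·5 - (2)² = 31.
  Sigma^{-1} = (1/det) · [[d, -b], [-b, a]] = [[0.1613, -0.0645],
 [-0.0645, 0.2258]].

Step 3 — form the quadratic (x - mu)^T · Sigma^{-1} · (x - mu):
  Sigma^{-1} · (x - mu) = (0.6129, -0.6452).
  (x - mu)^T · [Sigma^{-1} · (x - mu)] = (3)·(0.6129) + (-2)·(-0.6452) = 3.129.

Step 4 — take square root: d = √(3.129) ≈ 1.7689.

d(x, mu) = √(3.129) ≈ 1.7689


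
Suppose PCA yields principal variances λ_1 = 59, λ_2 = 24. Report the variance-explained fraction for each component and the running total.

Step 1 — total variance = trace(Sigma) = Σ λ_i = 59 + 24 = 83.

Step 2 — fraction explained by component i = λ_i / Σ λ:
  PC1: 59/83 = 0.7108
  PC2: 24/83 = 0.2892

Step 3 — cumulative fraction after k components = (λ_1 + ... + λ_k) / Σ λ:
  k = 1: 59/83 = 0.7108
  k = 2: (59 + 24)/83 = 83/83 = 1

Summary (fraction, with percent):

explained: PC1 0.7108 (71.08%), PC2 0.2892 (28.92%);  cumulative: 0.7108, 1


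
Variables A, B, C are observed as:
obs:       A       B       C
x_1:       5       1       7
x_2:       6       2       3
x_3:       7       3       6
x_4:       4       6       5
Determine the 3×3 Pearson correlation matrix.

Step 1 — column means:
  mean(A) = (5 + 6 + 7 + 4) / 4 = 22/4 = 5.5
  mean(B) = (1 + 2 + 3 + 6) / 4 = 12/4 = 3
  mean(C) = (7 + 3 + 6 + 5) / 4 = 21/4 = 5.25

Step 2 — sample variances and covariances s[i,j] = (1/(n-1)) · Σ_k (x_{k,i} - mean_i) · (x_{k,j} - mean_j), with n-1 = 3:
  s[A,A] = ((-0.5)·(-0.5) + (0.5)·(0.5) + (1.5)·(1.5) + (-1.5)·(-1.5)) / 3 = 5/3 = 1.6667
  s[A,B] = ((-0.5)·(-2) + (0.5)·(-1) + (1.5)·(0) + (-1.5)·(3)) / 3 = -4/3 = -1.3333
  s[A,C] = ((-0.5)·(1.75) + (0.5)·(-2.25) + (1.5)·(0.75) + (-1.5)·(-0.25)) / 3 = -0.5/3 = -0.1667
  s[B,B] = ((-2)·(-2) + (-1)·(-1) + (0)·(0) + (3)·(3)) / 3 = 14/3 = 4.6667
  s[B,C] = ((-2)·(1.75) + (-1)·(-2.25) + (0)·(0.75) + (3)·(-0.25)) / 3 = -2/3 = -0.6667
  s[C,C] = ((1.75)·(1.75) + (-2.25)·(-2.25) + (0.75)·(0.75) + (-0.25)·(-0.25)) / 3 = 8.75/3 = 2.9167
  Sample standard deviations s_i = √(s[i,i]):
  s(A) = √(1.6667) = 1.291
  s(B) = √(4.6667) = 2.1602
  s(C) = √(2.9167) = 1.7078

Step 3 — r_{ij} = s_{ij} / (s_i · s_j):
  r[A,A] = 1 (diagonal).
  r[A,B] = -1.3333 / (1.291 · 2.1602) = -1.3333 / 2.7889 = -0.4781
  r[A,C] = -0.1667 / (1.291 · 1.7078) = -0.1667 / 2.2048 = -0.0756
  r[B,B] = 1 (diagonal).
  r[B,C] = -0.6667 / (2.1602 · 1.7078) = -0.6667 / 3.6893 = -0.1807
  r[C,C] = 1 (diagonal).

R is symmetric with unit diagonal. Assembling:

R = [[1, -0.4781, -0.0756],
 [-0.4781, 1, -0.1807],
 [-0.0756, -0.1807, 1]]


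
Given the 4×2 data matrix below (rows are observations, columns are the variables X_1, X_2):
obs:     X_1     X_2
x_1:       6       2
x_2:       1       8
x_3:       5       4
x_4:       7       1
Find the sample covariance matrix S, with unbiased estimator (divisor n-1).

Step 1 — column means:
  mean(X_1) = (6 + 1 + 5 + 7) / 4 = 19/4 = 4.75
  mean(X_2) = (2 + 8 + 4 + 1) / 4 = 15/4 = 3.75

Step 2 — sample covariance S[i,j] = (1/(n-1)) · Σ_k (x_{k,i} - mean_i) · (x_{k,j} - mean_j), with n-1 = 3.
  S[X_1,X_1] = ((1.25)·(1.25) + (-3.75)·(-3.75) + (0.25)·(0.25) + (2.25)·(2.25)) / 3 = 20.75/3 = 6.9167
  S[X_1,X_2] = ((1.25)·(-1.75) + (-3.75)·(4.25) + (0.25)·(0.25) + (2.25)·(-2.75)) / 3 = -24.25/3 = -8.0833
  S[X_2,X_2] = ((-1.75)·(-1.75) + (4.25)·(4.25) + (0.25)·(0.25) + (-2.75)·(-2.75)) / 3 = 28.75/3 = 9.5833

S is symmetric (S[j,i] = S[i,j]). Assembling:

S = [[6.9167, -8.0833],
 [-8.0833, 9.5833]]


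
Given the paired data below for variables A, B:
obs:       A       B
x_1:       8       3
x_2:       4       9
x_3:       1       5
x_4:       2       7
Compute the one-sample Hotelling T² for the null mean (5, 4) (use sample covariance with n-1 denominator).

Step 1 — sample mean vector:
  mean(A) = (8 + 4 + 1 + 2) / 4 = 15/4 = 3.75
  mean(B) = (3 + 9 + 5 + 7) / 4 = 24/4 = 6
  x̄ = (3.75, 6),  deviation x̄ - mu_0 = (3.75, 6) - (5, 4) = (-1.25, 2).

Step 2 — sample covariance matrix, S[i,j] = (1/(n-1)) · Σ_k (x_{k,i} - mean_i) · (x_{k,j} - mean_j), divisor n-1 = 3:
  S[A,A] = ((4.25)·(4.25) + (0.25)·(0.25) + (-2.75)·(-2.75) + (-1.75)·(-1.75)) / 3 = 28.75/3 = 9.5833
  S[A,B] = ((4.25)·(-3) + (0.25)·(3) + (-2.75)·(-1) + (-1.75)·(1)) / 3 = -11/3 = -3.6667
  S[B,B] = ((-3)·(-3) + (3)·(3) + (-1)·(-1) + (1)·(1)) / 3 = 20/3 = 6.6667
  S = [[9.5833, -3.6667],
 [-3.6667, 6.6667]].

Step 3 — invert S. det(S) = 9.5833·6.6667 - (-3.6667)² = 50.4444.
  S^{-1} = (1/det) · [[d, -b], [-b, a]] = [[0.1322, 0.0727],
 [0.0727, 0.19]].

Step 4 — quadratic form (x̄ - mu_0)^T · S^{-1} · (x̄ - mu_0):
  S^{-1} · (x̄ - mu_0) = (-0.0198, 0.2891),
  (x̄ - mu_0)^T · [...] = (-1.25)·(-0.0198) + (2)·(0.2891) = 0.603.

Step 5 — scale by n: T² = 4 · 0.603 = 2.4119.

T² ≈ 2.4119


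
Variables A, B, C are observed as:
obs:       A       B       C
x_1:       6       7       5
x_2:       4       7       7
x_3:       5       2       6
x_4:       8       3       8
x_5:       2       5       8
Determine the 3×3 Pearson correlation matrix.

Step 1 — column means:
  mean(A) = (6 + 4 + 5 + 8 + 2) / 5 = 25/5 = 5
  mean(B) = (7 + 7 + 2 + 3 + 5) / 5 = 24/5 = 4.8
  mean(C) = (5 + 7 + 6 + 8 + 8) / 5 = 34/5 = 6.8

Step 2 — sample variances and covariances s[i,j] = (1/(n-1)) · Σ_k (x_{k,i} - mean_i) · (x_{k,j} - mean_j), with n-1 = 4:
  s[A,A] = ((1)·(1) + (-1)·(-1) + (0)·(0) + (3)·(3) + (-3)·(-3)) / 4 = 20/4 = 5
  s[A,B] = ((1)·(2.2) + (-1)·(2.2) + (0)·(-2.8) + (3)·(-1.8) + (-3)·(0.2)) / 4 = -6/4 = -1.5
  s[A,C] = ((1)·(-1.8) + (-1)·(0.2) + (0)·(-0.8) + (3)·(1.2) + (-3)·(1.2)) / 4 = -2/4 = -0.5
  s[B,B] = ((2.2)·(2.2) + (2.2)·(2.2) + (-2.8)·(-2.8) + (-1.8)·(-1.8) + (0.2)·(0.2)) / 4 = 20.8/4 = 5.2
  s[B,C] = ((2.2)·(-1.8) + (2.2)·(0.2) + (-2.8)·(-0.8) + (-1.8)·(1.2) + (0.2)·(1.2)) / 4 = -3.2/4 = -0.8
  s[C,C] = ((-1.8)·(-1.8) + (0.2)·(0.2) + (-0.8)·(-0.8) + (1.2)·(1.2) + (1.2)·(1.2)) / 4 = 6.8/4 = 1.7
  Sample standard deviations s_i = √(s[i,i]):
  s(A) = √(5) = 2.2361
  s(B) = √(5.2) = 2.2804
  s(C) = √(1.7) = 1.3038

Step 3 — r_{ij} = s_{ij} / (s_i · s_j):
  r[A,A] = 1 (diagonal).
  r[A,B] = -1.5 / (2.2361 · 2.2804) = -1.5 / 5.099 = -0.2942
  r[A,C] = -0.5 / (2.2361 · 1.3038) = -0.5 / 2.9155 = -0.1715
  r[B,B] = 1 (diagonal).
  r[B,C] = -0.8 / (2.2804 · 1.3038) = -0.8 / 2.9732 = -0.2691
  r[C,C] = 1 (diagonal).

R is symmetric with unit diagonal. Assembling:

R = [[1, -0.2942, -0.1715],
 [-0.2942, 1, -0.2691],
 [-0.1715, -0.2691, 1]]


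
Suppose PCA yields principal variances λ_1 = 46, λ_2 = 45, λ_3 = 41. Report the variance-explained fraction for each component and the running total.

Step 1 — total variance = trace(Sigma) = Σ λ_i = 46 + 45 + 41 = 132.

Step 2 — fraction explained by component i = λ_i / Σ λ:
  PC1: 46/132 = 0.3485
  PC2: 45/132 = 0.3409
  PC3: 41/132 = 0.3106

Step 3 — cumulative fraction after k components = (λ_1 + ... + λ_k) / Σ λ:
  k = 1: 46/132 = 0.3485
  k = 2: (46 + 45)/132 = 91/132 = 0.6894
  k = 3: (46 + 45 + 41)/132 = 132/132 = 1

Summary (fraction, with percent):

explained: PC1 0.3485 (34.85%), PC2 0.3409 (34.09%), PC3 0.3106 (31.06%);  cumulative: 0.3485, 0.6894, 1


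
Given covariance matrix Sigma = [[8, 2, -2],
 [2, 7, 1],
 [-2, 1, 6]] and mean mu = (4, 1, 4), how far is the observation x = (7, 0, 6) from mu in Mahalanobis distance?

Step 1 — centre the observation: (x - mu) = (3, -1, 2).

Step 2 — invert Sigma (cofactor / det for 3×3, or solve directly):
  Sigma^{-1} = [[0.153, -0.0522, 0.0597],
 [-0.0522, 0.1642, -0.0448],
 [0.0597, -0.0448, 0.194]].

Step 3 — form the quadratic (x - mu)^T · Sigma^{-1} · (x - mu):
  Sigma^{-1} · (x - mu) = (0.6306, -0.4104, 0.6119).
  (x - mu)^T · [Sigma^{-1} · (x - mu)] = (3)·(0.6306) + (-1)·(-0.4104) + (2)·(0.6119) = 3.5261.

Step 4 — take square root: d = √(3.5261) ≈ 1.8778.

d(x, mu) = √(3.5261) ≈ 1.8778


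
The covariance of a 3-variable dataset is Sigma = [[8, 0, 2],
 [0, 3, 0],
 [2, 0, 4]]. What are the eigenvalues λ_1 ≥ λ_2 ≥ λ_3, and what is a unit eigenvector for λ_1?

Step 1 — characteristic polynomial p(λ) = det(λI - Sigma) = λ³ - tr·λ² + c_1·λ - det, where tr = trace, c_1 = sum of the principal 2×2 minors, det = det(Sigma):
  tr = 8 + 3 + 4 = 15,
  c_1 = (8·3 - (0)²) + (8·4 - (2)²) + (3·4 - (0)²) = 24 + 28 + 12 = 64,
  det = 8·(3·4 - (0)²) - (0)·((0)·4 - (0)·(2)) + (2)·((0)·(0) - 3·(2)) = 8·(12) - (0)·(0) + (2)·(-6) = 84.
  So p(λ) = λ³ - 15λ² + 64λ - 84.
Step 2 — look for an integer root (rational root theorem: any rational root is an integer divisor of 84). Testing λ = 3:
  p(3) = 27 - 135 + 192 - 84 = 0  ✓
  Dividing out (λ - 3): p(λ) = (λ - 3)(λ² - 12λ + 28).
Step 3 — remaining eigenvalues from the quadratic λ² - 12λ + 28 = 0:
  Δ = 12² - 4·28 = 144 - 112 = 32,  λ = (12 ± √32)/2 = (12 ± 5.6569)/2 ≈ 8.8284 or 3.1716.
  Sorted: λ_1 = 8.8284,  λ_2 = 3.1716,  λ_3 = 3  (check: sum = 15 = tr ✓).

Step 4 — unit eigenvector for λ_1 ≈ 8.8284: v spans the null space of (Sigma - λ_1 I), whose rows are
  r_1 = (-0.8284, 0, 2),  r_2 = (0, -5.8284, 0),  r_3 = (2, 0, -4.8284).
  v is orthogonal to every row, so take v ∝ r_1 × r_2 = ((0)·(0) - (2)·(-5.8284), (2)·(0) - (-0.8284)·(0), (-0.8284)·(-5.8284) - (0)·(0)) ≈ (11.6569, 0, 4.8284).
  Let u = (11.6569, 0, 4.8284).
  ||u|| = √((11.6569)² + (0)² + (4.8284)²) = √(159.196) ≈ 12.6173,  v_1 = u/||u|| ≈ (0.9239, 0, 0.3827) (||v_1|| = 1).

λ_1 = 8.8284,  λ_2 = 3.1716,  λ_3 = 3;  v_1 ≈ (0.9239, 0, 0.3827)


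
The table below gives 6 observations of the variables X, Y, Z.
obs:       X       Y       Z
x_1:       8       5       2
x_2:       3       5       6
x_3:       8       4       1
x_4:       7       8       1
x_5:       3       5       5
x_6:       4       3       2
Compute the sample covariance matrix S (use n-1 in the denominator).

Step 1 — column means:
  mean(X) = (8 + 3 + 8 + 7 + 3 + 4) / 6 = 33/6 = 5.5
  mean(Y) = (5 + 5 + 4 + 8 + 5 + 3) / 6 = 30/6 = 5
  mean(Z) = (2 + 6 + 1 + 1 + 5 + 2) / 6 = 17/6 = 2.8333

Step 2 — sample covariance S[i,j] = (1/(n-1)) · Σ_k (x_{k,i} - mean_i) · (x_{k,j} - mean_j), with n-1 = 5.
  S[X,X] = ((2.5)·(2.5) + (-2.5)·(-2.5) + (2.5)·(2.5) + (1.5)·(1.5) + (-2.5)·(-2.5) + (-1.5)·(-1.5)) / 5 = 29.5/5 = 5.9
  S[X,Y] = ((2.5)·(0) + (-2.5)·(0) + (2.5)·(-1) + (1.5)·(3) + (-2.5)·(0) + (-1.5)·(-2)) / 5 = 5/5 = 1
  S[X,Z] = ((2.5)·(-0.8333) + (-2.5)·(3.1667) + (2.5)·(-1.8333) + (1.5)·(-1.8333) + (-2.5)·(2.1667) + (-1.5)·(-0.8333)) / 5 = -21.5/5 = -4.3
  S[Y,Y] = ((0)·(0) + (0)·(0) + (-1)·(-1) + (3)·(3) + (0)·(0) + (-2)·(-2)) / 5 = 14/5 = 2.8
  S[Y,Z] = ((0)·(-0.8333) + (0)·(3.1667) + (-1)·(-1.8333) + (3)·(-1.8333) + (0)·(2.1667) + (-2)·(-0.8333)) / 5 = -2/5 = -0.4
  S[Z,Z] = ((-0.8333)·(-0.8333) + (3.1667)·(3.1667) + (-1.8333)·(-1.8333) + (-1.8333)·(-1.8333) + (2.1667)·(2.1667) + (-0.8333)·(-0.8333)) / 5 = 22.8333/5 = 4.5667

S is symmetric (S[j,i] = S[i,j]). Assembling:

S = [[5.9, 1, -4.3],
 [1, 2.8, -0.4],
 [-4.3, -0.4, 4.5667]]


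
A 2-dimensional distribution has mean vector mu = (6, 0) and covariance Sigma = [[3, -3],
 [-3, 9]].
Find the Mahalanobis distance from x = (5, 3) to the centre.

Step 1 — centre the observation: (x - mu) = (-1, 3).

Step 2 — invert Sigma. det(Sigma) = 3·9 - (-3)² = 18.
  Sigma^{-1} = (1/det) · [[d, -b], [-b, a]] = [[0.5, 0.1667],
 [0.1667, 0.1667]].

Step 3 — form the quadratic (x - mu)^T · Sigma^{-1} · (x - mu):
  Sigma^{-1} · (x - mu) = (0, 0.3333).
  (x - mu)^T · [Sigma^{-1} · (x - mu)] = (-1)·(0) + (3)·(0.3333) = 1.

Step 4 — take square root: d = √(1) ≈ 1.

d(x, mu) = √(1) ≈ 1


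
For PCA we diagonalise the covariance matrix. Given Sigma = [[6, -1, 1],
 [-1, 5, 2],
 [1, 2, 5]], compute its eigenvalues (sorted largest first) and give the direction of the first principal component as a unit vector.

Step 1 — characteristic polynomial p(λ) = det(λI - Sigma) = λ³ - tr·λ² + c_1·λ - det, where tr = trace, c_1 = sum of the principal 2×2 minors, det = det(Sigma):
  tr = 6 + 5 + 5 = 16,
  c_1 = (6·5 - (-1)²) + (6·5 - (1)²) + (5·5 - (2)²) = 29 + 29 + 21 = 79,
  det = 6·(5·5 - (2)²) - (-1)·((-1)·5 - (2)·(1)) + (1)·((-1)·(2) - 5·(1)) = 6·(21) - (-1)·(-7) + (1)·(-7) = 112.
  So p(λ) = λ³ - 16λ² + 79λ - 112.
Step 2 — look for an integer root (rational root theorem: any rational root is an integer divisor of 112). Testing λ = 7:
  p(7) = 343 - 784 + 553 - 112 = 0  ✓
  Dividing out (λ - 7): p(λ) = (λ - 7)(λ² - 9λ + 16).
Step 3 — remaining eigenvalues from the quadratic λ² - 9λ + 16 = 0:
  Δ = 9² - 4·16 = 81 - 64 = 17,  λ = (9 ± √17)/2 = (9 ± 4.1231)/2 ≈ 6.5616 or 2.4384.
  Sorted: λ_1 = 7,  λ_2 = 6.5616,  λ_3 = 2.4384  (check: sum = 16 = tr ✓).

Step 4 — unit eigenvector for λ_1 = 7: v spans the null space of (Sigma - λ_1 I), whose rows are
  r_1 = (-1, -1, 1),  r_2 = (-1, -2, 2),  r_3 = (1, 2, -2).
  v is orthogonal to every row, so take v ∝ r_1 × r_2 = ((-1)·(2) - (1)·(-2), (1)·(-1) - (-1)·(2), (-1)·(-2) - (-1)·(-1)) = (0, 1, 1).
  Let u = (0, 1, 1).
  ||u|| = √((0)² + (1)² + (1)²) = √(2) ≈ 1.4142,  v_1 = u/||u|| ≈ (0, 0.7071, 0.7071) (||v_1|| = 1).

λ_1 = 7,  λ_2 = 6.5616,  λ_3 = 2.4384;  v_1 ≈ (0, 0.7071, 0.7071)


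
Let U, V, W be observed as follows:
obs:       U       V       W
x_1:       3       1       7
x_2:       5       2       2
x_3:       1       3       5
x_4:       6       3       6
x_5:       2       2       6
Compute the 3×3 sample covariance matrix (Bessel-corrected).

Step 1 — column means:
  mean(U) = (3 + 5 + 1 + 6 + 2) / 5 = 17/5 = 3.4
  mean(V) = (1 + 2 + 3 + 3 + 2) / 5 = 11/5 = 2.2
  mean(W) = (7 + 2 + 5 + 6 + 6) / 5 = 26/5 = 5.2

Step 2 — sample covariance S[i,j] = (1/(n-1)) · Σ_k (x_{k,i} - mean_i) · (x_{k,j} - mean_j), with n-1 = 4.
  S[U,U] = ((-0.4)·(-0.4) + (1.6)·(1.6) + (-2.4)·(-2.4) + (2.6)·(2.6) + (-1.4)·(-1.4)) / 4 = 17.2/4 = 4.3
  S[U,V] = ((-0.4)·(-1.2) + (1.6)·(-0.2) + (-2.4)·(0.8) + (2.6)·(0.8) + (-1.4)·(-0.2)) / 4 = 0.6/4 = 0.15
  S[U,W] = ((-0.4)·(1.8) + (1.6)·(-3.2) + (-2.4)·(-0.2) + (2.6)·(0.8) + (-1.4)·(0.8)) / 4 = -4.4/4 = -1.1
  S[V,V] = ((-1.2)·(-1.2) + (-0.2)·(-0.2) + (0.8)·(0.8) + (0.8)·(0.8) + (-0.2)·(-0.2)) / 4 = 2.8/4 = 0.7
  S[V,W] = ((-1.2)·(1.8) + (-0.2)·(-3.2) + (0.8)·(-0.2) + (0.8)·(0.8) + (-0.2)·(0.8)) / 4 = -1.2/4 = -0.3
  S[W,W] = ((1.8)·(1.8) + (-3.2)·(-3.2) + (-0.2)·(-0.2) + (0.8)·(0.8) + (0.8)·(0.8)) / 4 = 14.8/4 = 3.7

S is symmetric (S[j,i] = S[i,j]). Assembling:

S = [[4.3, 0.15, -1.1],
 [0.15, 0.7, -0.3],
 [-1.1, -0.3, 3.7]]


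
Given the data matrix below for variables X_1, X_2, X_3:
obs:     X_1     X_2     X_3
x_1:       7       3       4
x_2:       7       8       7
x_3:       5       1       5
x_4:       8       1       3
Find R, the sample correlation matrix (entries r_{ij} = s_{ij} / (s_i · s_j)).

Step 1 — column means:
  mean(X_1) = (7 + 7 + 5 + 8) / 4 = 27/4 = 6.75
  mean(X_2) = (3 + 8 + 1 + 1) / 4 = 13/4 = 3.25
  mean(X_3) = (4 + 7 + 5 + 3) / 4 = 19/4 = 4.75

Step 2 — sample variances and covariances s[i,j] = (1/(n-1)) · Σ_k (x_{k,i} - mean_i) · (x_{k,j} - mean_j), with n-1 = 3:
  s[X_1,X_1] = ((0.25)·(0.25) + (0.25)·(0.25) + (-1.75)·(-1.75) + (1.25)·(1.25)) / 3 = 4.75/3 = 1.5833
  s[X_1,X_2] = ((0.25)·(-0.25) + (0.25)·(4.75) + (-1.75)·(-2.25) + (1.25)·(-2.25)) / 3 = 2.25/3 = 0.75
  s[X_1,X_3] = ((0.25)·(-0.75) + (0.25)·(2.25) + (-1.75)·(0.25) + (1.25)·(-1.75)) / 3 = -2.25/3 = -0.75
  s[X_2,X_2] = ((-0.25)·(-0.25) + (4.75)·(4.75) + (-2.25)·(-2.25) + (-2.25)·(-2.25)) / 3 = 32.75/3 = 10.9167
  s[X_2,X_3] = ((-0.25)·(-0.75) + (4.75)·(2.25) + (-2.25)·(0.25) + (-2.25)·(-1.75)) / 3 = 14.25/3 = 4.75
  s[X_3,X_3] = ((-0.75)·(-0.75) + (2.25)·(2.25) + (0.25)·(0.25) + (-1.75)·(-1.75)) / 3 = 8.75/3 = 2.9167
  Sample standard deviations s_i = √(s[i,i]):
  s(X_1) = √(1.5833) = 1.2583
  s(X_2) = √(10.9167) = 3.304
  s(X_3) = √(2.9167) = 1.7078

Step 3 — r_{ij} = s_{ij} / (s_i · s_j):
  r[X_1,X_1] = 1 (diagonal).
  r[X_1,X_2] = 0.75 / (1.2583 · 3.304) = 0.75 / 4.1575 = 0.1804
  r[X_1,X_3] = -0.75 / (1.2583 · 1.7078) = -0.75 / 2.149 = -0.349
  r[X_2,X_2] = 1 (diagonal).
  r[X_2,X_3] = 4.75 / (3.304 · 1.7078) = 4.75 / 5.6427 = 0.8418
  r[X_3,X_3] = 1 (diagonal).

R is symmetric with unit diagonal. Assembling:

R = [[1, 0.1804, -0.349],
 [0.1804, 1, 0.8418],
 [-0.349, 0.8418, 1]]


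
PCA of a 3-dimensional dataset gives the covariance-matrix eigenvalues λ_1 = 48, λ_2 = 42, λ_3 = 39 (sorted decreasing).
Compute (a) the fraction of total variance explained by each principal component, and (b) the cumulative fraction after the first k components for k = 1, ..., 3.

Step 1 — total variance = trace(Sigma) = Σ λ_i = 48 + 42 + 39 = 129.

Step 2 — fraction explained by component i = λ_i / Σ λ:
  PC1: 48/129 = 0.3721
  PC2: 42/129 = 0.3256
  PC3: 39/129 = 0.3023

Step 3 — cumulative fraction after k components = (λ_1 + ... + λ_k) / Σ λ:
  k = 1: 48/129 = 0.3721
  k = 2: (48 + 42)/129 = 90/129 = 0.6977
  k = 3: (48 + 42 + 39)/129 = 129/129 = 1

Summary (fraction, with percent):

explained: PC1 0.3721 (37.21%), PC2 0.3256 (32.56%), PC3 0.3023 (30.23%);  cumulative: 0.3721, 0.6977, 1


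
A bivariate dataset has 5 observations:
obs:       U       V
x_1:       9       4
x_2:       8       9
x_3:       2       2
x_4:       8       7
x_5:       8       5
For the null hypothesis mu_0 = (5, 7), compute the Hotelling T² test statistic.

Step 1 — sample mean vector:
  mean(U) = (9 + 8 + 2 + 8 + 8) / 5 = 35/5 = 7
  mean(V) = (4 + 9 + 2 + 7 + 5) / 5 = 27/5 = 5.4
  x̄ = (7, 5.4),  deviation x̄ - mu_0 = (7, 5.4) - (5, 7) = (2, -1.6).

Step 2 — sample covariance matrix, S[i,j] = (1/(n-1)) · Σ_k (x_{k,i} - mean_i) · (x_{k,j} - mean_j), divisor n-1 = 4:
  S[U,U] = ((2)·(2) + (1)·(1) + (-5)·(-5) + (1)·(1) + (1)·(1)) / 4 = 32/4 = 8
  S[U,V] = ((2)·(-1.4) + (1)·(3.6) + (-5)·(-3.4) + (1)·(1.6) + (1)·(-0.4)) / 4 = 19/4 = 4.75
  S[V,V] = ((-1.4)·(-1.4) + (3.6)·(3.6) + (-3.4)·(-3.4) + (1.6)·(1.6) + (-0.4)·(-0.4)) / 4 = 29.2/4 = 7.3
  S = [[8, 4.75],
 [4.75, 7.3]].

Step 3 — invert S. det(S) = 8·7.3 - (4.75)² = 35.8375.
  S^{-1} = (1/det) · [[d, -b], [-b, a]] = [[0.2037, -0.1325],
 [-0.1325, 0.2232]].

Step 4 — quadratic form (x̄ - mu_0)^T · S^{-1} · (x̄ - mu_0):
  S^{-1} · (x̄ - mu_0) = (0.6195, -0.6223),
  (x̄ - mu_0)^T · [...] = (2)·(0.6195) + (-1.6)·(-0.6223) = 2.2345.

Step 5 — scale by n: T² = 5 · 2.2345 = 11.1727.

T² ≈ 11.1727


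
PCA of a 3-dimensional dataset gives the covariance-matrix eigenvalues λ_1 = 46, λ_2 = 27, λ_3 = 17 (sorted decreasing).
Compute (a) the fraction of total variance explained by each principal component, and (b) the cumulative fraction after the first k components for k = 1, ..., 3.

Step 1 — total variance = trace(Sigma) = Σ λ_i = 46 + 27 + 17 = 90.

Step 2 — fraction explained by component i = λ_i / Σ λ:
  PC1: 46/90 = 0.5111
  PC2: 27/90 = 0.3
  PC3: 17/90 = 0.1889

Step 3 — cumulative fraction after k components = (λ_1 + ... + λ_k) / Σ λ:
  k = 1: 46/90 = 0.5111
  k = 2: (46 + 27)/90 = 73/90 = 0.8111
  k = 3: (46 + 27 + 17)/90 = 90/90 = 1

Summary (fraction, with percent):

explained: PC1 0.5111 (51.11%), PC2 0.3 (30%), PC3 0.1889 (18.89%);  cumulative: 0.5111, 0.8111, 1


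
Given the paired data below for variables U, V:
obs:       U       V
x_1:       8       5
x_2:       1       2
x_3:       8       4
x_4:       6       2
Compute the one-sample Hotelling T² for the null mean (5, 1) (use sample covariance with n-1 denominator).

Step 1 — sample mean vector:
  mean(U) = (8 + 1 + 8 + 6) / 4 = 23/4 = 5.75
  mean(V) = (5 + 2 + 4 + 2) / 4 = 13/4 = 3.25
  x̄ = (5.75, 3.25),  deviation x̄ - mu_0 = (5.75, 3.25) - (5, 1) = (0.75, 2.25).

Step 2 — sample covariance matrix, S[i,j] = (1/(n-1)) · Σ_k (x_{k,i} - mean_i) · (x_{k,j} - mean_j), divisor n-1 = 3:
  S[U,U] = ((2.25)·(2.25) + (-4.75)·(-4.75) + (2.25)·(2.25) + (0.25)·(0.25)) / 3 = 32.75/3 = 10.9167
  S[U,V] = ((2.25)·(1.75) + (-4.75)·(-1.25) + (2.25)·(0.75) + (0.25)·(-1.25)) / 3 = 11.25/3 = 3.75
  S[V,V] = ((1.75)·(1.75) + (-1.25)·(-1.25) + (0.75)·(0.75) + (-1.25)·(-1.25)) / 3 = 6.75/3 = 2.25
  S = [[10.9167, 3.75],
 [3.75, 2.25]].

Step 3 — invert S. det(S) = 10.9167·2.25 - (3.75)² = 10.5.
  S^{-1} = (1/det) · [[d, -b], [-b, a]] = [[0.2143, -0.3571],
 [-0.3571, 1.0397]].

Step 4 — quadratic form (x̄ - mu_0)^T · S^{-1} · (x̄ - mu_0):
  S^{-1} · (x̄ - mu_0) = (-0.6429, 2.0714),
  (x̄ - mu_0)^T · [...] = (0.75)·(-0.6429) + (2.25)·(2.0714) = 4.1786.

Step 5 — scale by n: T² = 4 · 4.1786 = 16.7143.

T² ≈ 16.7143


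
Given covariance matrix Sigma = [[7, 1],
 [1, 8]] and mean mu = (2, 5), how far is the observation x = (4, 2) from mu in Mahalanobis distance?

Step 1 — centre the observation: (x - mu) = (2, -3).

Step 2 — invert Sigma. det(Sigma) = 7·8 - (1)² = 55.
  Sigma^{-1} = (1/det) · [[d, -b], [-b, a]] = [[0.1455, -0.0182],
 [-0.0182, 0.1273]].

Step 3 — form the quadratic (x - mu)^T · Sigma^{-1} · (x - mu):
  Sigma^{-1} · (x - mu) = (0.3455, -0.4182).
  (x - mu)^T · [Sigma^{-1} · (x - mu)] = (2)·(0.3455) + (-3)·(-0.4182) = 1.9455.

Step 4 — take square root: d = √(1.9455) ≈ 1.3948.

d(x, mu) = √(1.9455) ≈ 1.3948


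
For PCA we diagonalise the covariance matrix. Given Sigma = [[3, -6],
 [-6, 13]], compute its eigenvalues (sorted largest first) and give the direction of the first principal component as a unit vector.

Step 1 — characteristic polynomial of 2×2 Sigma:
  det(Sigma - λI) = λ² - trace · λ + det = 0.
  trace = 3 + 13 = 16, det = 3·13 - (-6)² = 3.
Step 2 — discriminant:
  Δ = trace² - 4·det = 256 - 12 = 244.
Step 3 — eigenvalues:
  λ = (trace ± √Δ)/2 = (16 ± 15.6205)/2,
  λ_1 = 15.8102,  λ_2 = 0.1898.

Step 4 — unit eigenvector for λ_1: solve (Sigma - λ_1 I)v = 0. First row:
  (3 - 15.8102)·v_x + (-6)·v_y = 0, i.e. (-12.8102)·v_x + (-6)·v_y = 0,
  so v ∝ (b, λ_1 - a) = (-6, 12.8102); multiply by -1 so the first entry is positive: u = (6, -12.8102).
  ||u|| = √((6)² + (-12.8102)²) = √(200.1025) ≈ 14.1458,
  v_1 = u/||u|| ≈ (0.4242, -0.9056) (||v_1|| = 1).

λ_1 = 15.8102,  λ_2 = 0.1898;  v_1 ≈ (0.4242, -0.9056)


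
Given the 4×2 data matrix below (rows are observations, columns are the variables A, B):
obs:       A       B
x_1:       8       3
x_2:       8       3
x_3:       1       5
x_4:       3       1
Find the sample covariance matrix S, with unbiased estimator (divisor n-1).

Step 1 — column means:
  mean(A) = (8 + 8 + 1 + 3) / 4 = 20/4 = 5
  mean(B) = (3 + 3 + 5 + 1) / 4 = 12/4 = 3

Step 2 — sample covariance S[i,j] = (1/(n-1)) · Σ_k (x_{k,i} - mean_i) · (x_{k,j} - mean_j), with n-1 = 3.
  S[A,A] = ((3)·(3) + (3)·(3) + (-4)·(-4) + (-2)·(-2)) / 3 = 38/3 = 12.6667
  S[A,B] = ((3)·(0) + (3)·(0) + (-4)·(2) + (-2)·(-2)) / 3 = -4/3 = -1.3333
  S[B,B] = ((0)·(0) + (0)·(0) + (2)·(2) + (-2)·(-2)) / 3 = 8/3 = 2.6667

S is symmetric (S[j,i] = S[i,j]). Assembling:

S = [[12.6667, -1.3333],
 [-1.3333, 2.6667]]


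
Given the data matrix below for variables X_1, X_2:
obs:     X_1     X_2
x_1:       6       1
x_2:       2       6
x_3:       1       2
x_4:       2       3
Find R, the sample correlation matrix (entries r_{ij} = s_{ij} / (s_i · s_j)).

Step 1 — column means:
  mean(X_1) = (6 + 2 + 1 + 2) / 4 = 11/4 = 2.75
  mean(X_2) = (1 + 6 + 2 + 3) / 4 = 12/4 = 3

Step 2 — sample variances and covariances s[i,j] = (1/(n-1)) · Σ_k (x_{k,i} - mean_i) · (x_{k,j} - mean_j), with n-1 = 3:
  s[X_1,X_1] = ((3.25)·(3.25) + (-0.75)·(-0.75) + (-1.75)·(-1.75) + (-0.75)·(-0.75)) / 3 = 14.75/3 = 4.9167
  s[X_1,X_2] = ((3.25)·(-2) + (-0.75)·(3) + (-1.75)·(-1) + (-0.75)·(0)) / 3 = -7/3 = -2.3333
  s[X_2,X_2] = ((-2)·(-2) + (3)·(3) + (-1)·(-1) + (0)·(0)) / 3 = 14/3 = 4.6667
  Sample standard deviations s_i = √(s[i,i]):
  s(X_1) = √(4.9167) = 2.2174
  s(X_2) = √(4.6667) = 2.1602

Step 3 — r_{ij} = s_{ij} / (s_i · s_j):
  r[X_1,X_1] = 1 (diagonal).
  r[X_1,X_2] = -2.3333 / (2.2174 · 2.1602) = -2.3333 / 4.79 = -0.4871
  r[X_2,X_2] = 1 (diagonal).

R is symmetric with unit diagonal. Assembling:

R = [[1, -0.4871],
 [-0.4871, 1]]


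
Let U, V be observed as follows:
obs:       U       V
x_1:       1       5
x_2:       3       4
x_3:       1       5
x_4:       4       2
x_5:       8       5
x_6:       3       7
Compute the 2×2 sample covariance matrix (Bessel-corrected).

Step 1 — column means:
  mean(U) = (1 + 3 + 1 + 4 + 8 + 3) / 6 = 20/6 = 3.3333
  mean(V) = (5 + 4 + 5 + 2 + 5 + 7) / 6 = 28/6 = 4.6667

Step 2 — sample covariance S[i,j] = (1/(n-1)) · Σ_k (x_{k,i} - mean_i) · (x_{k,j} - mean_j), with n-1 = 5.
  S[U,U] = ((-2.3333)·(-2.3333) + (-0.3333)·(-0.3333) + (-2.3333)·(-2.3333) + (0.6667)·(0.6667) + (4.6667)·(4.6667) + (-0.3333)·(-0.3333)) / 5 = 33.3333/5 = 6.6667
  S[U,V] = ((-2.3333)·(0.3333) + (-0.3333)·(-0.6667) + (-2.3333)·(0.3333) + (0.6667)·(-2.6667) + (4.6667)·(0.3333) + (-0.3333)·(2.3333)) / 5 = -2.3333/5 = -0.4667
  S[V,V] = ((0.3333)·(0.3333) + (-0.6667)·(-0.6667) + (0.3333)·(0.3333) + (-2.6667)·(-2.6667) + (0.3333)·(0.3333) + (2.3333)·(2.3333)) / 5 = 13.3333/5 = 2.6667

S is symmetric (S[j,i] = S[i,j]). Assembling:

S = [[6.6667, -0.4667],
 [-0.4667, 2.6667]]


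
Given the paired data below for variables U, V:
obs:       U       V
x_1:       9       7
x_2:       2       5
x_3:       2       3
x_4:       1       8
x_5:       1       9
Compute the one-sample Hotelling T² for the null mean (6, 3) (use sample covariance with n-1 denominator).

Step 1 — sample mean vector:
  mean(U) = (9 + 2 + 2 + 1 + 1) / 5 = 15/5 = 3
  mean(V) = (7 + 5 + 3 + 8 + 9) / 5 = 32/5 = 6.4
  x̄ = (3, 6.4),  deviation x̄ - mu_0 = (3, 6.4) - (6, 3) = (-3, 3.4).

Step 2 — sample covariance matrix, S[i,j] = (1/(n-1)) · Σ_k (x_{k,i} - mean_i) · (x_{k,j} - mean_j), divisor n-1 = 4:
  S[U,U] = ((6)·(6) + (-1)·(-1) + (-1)·(-1) + (-2)·(-2) + (-2)·(-2)) / 4 = 46/4 = 11.5
  S[U,V] = ((6)·(0.6) + (-1)·(-1.4) + (-1)·(-3.4) + (-2)·(1.6) + (-2)·(2.6)) / 4 = 0/4 = 0
  S[V,V] = ((0.6)·(0.6) + (-1.4)·(-1.4) + (-3.4)·(-3.4) + (1.6)·(1.6) + (2.6)·(2.6)) / 4 = 23.2/4 = 5.8
  S = [[11.5, 0],
 [0, 5.8]].

Step 3 — invert S. det(S) = 11.5·5.8 - (0)² = 66.7.
  S^{-1} = (1/det) · [[d, -b], [-b, a]] = [[0.087, 0],
 [0, 0.1724]].

Step 4 — quadratic form (x̄ - mu_0)^T · S^{-1} · (x̄ - mu_0):
  S^{-1} · (x̄ - mu_0) = (-0.2609, 0.5862),
  (x̄ - mu_0)^T · [...] = (-3)·(-0.2609) + (3.4)·(0.5862) = 2.7757.

Step 5 — scale by n: T² = 5 · 2.7757 = 13.8786.

T² ≈ 13.8786


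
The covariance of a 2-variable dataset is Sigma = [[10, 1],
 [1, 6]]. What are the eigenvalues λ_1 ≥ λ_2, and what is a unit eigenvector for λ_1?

Step 1 — characteristic polynomial of 2×2 Sigma:
  det(Sigma - λI) = λ² - trace · λ + det = 0.
  trace = 10 + 6 = 16, det = 10·6 - (1)² = 59.
Step 2 — discriminant:
  Δ = trace² - 4·det = 256 - 236 = 20.
Step 3 — eigenvalues:
  λ = (trace ± √Δ)/2 = (16 ± 4.4721)/2,
  λ_1 = 10.2361,  λ_2 = 5.7639.

Step 4 — unit eigenvector for λ_1: solve (Sigma - λ_1 I)v = 0. First row:
  (10 - 10.2361)·v_x + (1)·v_y = 0, i.e. (-0.2361)·v_x + (1)·v_y = 0,
  so v ∝ (b, λ_1 - a) = (1, 0.2361) = u.
  ||u|| = √((1)² + (0.2361)²) = √(1.0557) ≈ 1.0275,
  v_1 = u/||u|| ≈ (0.9732, 0.2298) (||v_1|| = 1).

λ_1 = 10.2361,  λ_2 = 5.7639;  v_1 ≈ (0.9732, 0.2298)


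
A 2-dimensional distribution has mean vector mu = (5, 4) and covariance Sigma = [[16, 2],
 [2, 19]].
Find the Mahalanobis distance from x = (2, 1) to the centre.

Step 1 — centre the observation: (x - mu) = (-3, -3).

Step 2 — invert Sigma. det(Sigma) = 16·19 - (2)² = 300.
  Sigma^{-1} = (1/det) · [[d, -b], [-b, a]] = [[0.0633, -0.0067],
 [-0.0067, 0.0533]].

Step 3 — form the quadratic (x - mu)^T · Sigma^{-1} · (x - mu):
  Sigma^{-1} · (x - mu) = (-0.17, -0.14).
  (x - mu)^T · [Sigma^{-1} · (x - mu)] = (-3)·(-0.17) + (-3)·(-0.14) = 0.93.

Step 4 — take square root: d = √(0.93) ≈ 0.9644.

d(x, mu) = √(0.93) ≈ 0.9644


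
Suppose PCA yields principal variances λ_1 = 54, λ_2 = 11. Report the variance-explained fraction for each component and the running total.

Step 1 — total variance = trace(Sigma) = Σ λ_i = 54 + 11 = 65.

Step 2 — fraction explained by component i = λ_i / Σ λ:
  PC1: 54/65 = 0.8308
  PC2: 11/65 = 0.1692

Step 3 — cumulative fraction after k components = (λ_1 + ... + λ_k) / Σ λ:
  k = 1: 54/65 = 0.8308
  k = 2: (54 + 11)/65 = 65/65 = 1

Summary (fraction, with percent):

explained: PC1 0.8308 (83.08%), PC2 0.1692 (16.92%);  cumulative: 0.8308, 1
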